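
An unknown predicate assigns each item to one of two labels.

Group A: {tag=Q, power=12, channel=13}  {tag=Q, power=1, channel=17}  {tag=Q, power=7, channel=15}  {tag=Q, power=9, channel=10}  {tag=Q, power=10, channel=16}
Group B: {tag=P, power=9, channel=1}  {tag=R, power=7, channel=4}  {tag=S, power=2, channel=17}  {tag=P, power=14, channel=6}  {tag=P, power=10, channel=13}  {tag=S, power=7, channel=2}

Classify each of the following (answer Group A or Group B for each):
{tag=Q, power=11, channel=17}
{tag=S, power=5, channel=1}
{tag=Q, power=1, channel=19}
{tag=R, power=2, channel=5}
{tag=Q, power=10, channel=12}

Group A, Group B, Group A, Group B, Group A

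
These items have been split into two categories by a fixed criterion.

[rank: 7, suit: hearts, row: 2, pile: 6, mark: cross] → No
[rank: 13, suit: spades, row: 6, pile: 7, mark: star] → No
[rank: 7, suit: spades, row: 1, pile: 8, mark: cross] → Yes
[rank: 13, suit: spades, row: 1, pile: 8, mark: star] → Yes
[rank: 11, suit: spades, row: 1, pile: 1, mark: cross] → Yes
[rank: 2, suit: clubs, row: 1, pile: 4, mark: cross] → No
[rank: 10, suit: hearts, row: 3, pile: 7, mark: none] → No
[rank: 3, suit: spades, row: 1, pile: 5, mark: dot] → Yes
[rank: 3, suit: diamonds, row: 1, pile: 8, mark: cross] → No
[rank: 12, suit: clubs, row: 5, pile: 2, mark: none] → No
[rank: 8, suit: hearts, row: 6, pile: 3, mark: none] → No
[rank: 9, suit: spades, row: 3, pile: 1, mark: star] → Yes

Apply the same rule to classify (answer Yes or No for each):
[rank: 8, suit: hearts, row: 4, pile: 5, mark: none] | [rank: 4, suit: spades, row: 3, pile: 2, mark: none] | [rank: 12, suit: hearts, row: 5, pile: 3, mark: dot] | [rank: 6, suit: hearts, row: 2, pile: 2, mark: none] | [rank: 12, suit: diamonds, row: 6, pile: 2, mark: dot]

No, Yes, No, No, No

All 'Yes' examples share one property — suit is spades AND row ≤ 3 — and every 'No' example lacks it.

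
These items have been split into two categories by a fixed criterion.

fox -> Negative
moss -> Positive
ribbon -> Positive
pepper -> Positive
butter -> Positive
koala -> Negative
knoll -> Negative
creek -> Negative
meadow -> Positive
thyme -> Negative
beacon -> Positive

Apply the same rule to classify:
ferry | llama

Negative, Negative

Comparing the two groups points to one rule — even length.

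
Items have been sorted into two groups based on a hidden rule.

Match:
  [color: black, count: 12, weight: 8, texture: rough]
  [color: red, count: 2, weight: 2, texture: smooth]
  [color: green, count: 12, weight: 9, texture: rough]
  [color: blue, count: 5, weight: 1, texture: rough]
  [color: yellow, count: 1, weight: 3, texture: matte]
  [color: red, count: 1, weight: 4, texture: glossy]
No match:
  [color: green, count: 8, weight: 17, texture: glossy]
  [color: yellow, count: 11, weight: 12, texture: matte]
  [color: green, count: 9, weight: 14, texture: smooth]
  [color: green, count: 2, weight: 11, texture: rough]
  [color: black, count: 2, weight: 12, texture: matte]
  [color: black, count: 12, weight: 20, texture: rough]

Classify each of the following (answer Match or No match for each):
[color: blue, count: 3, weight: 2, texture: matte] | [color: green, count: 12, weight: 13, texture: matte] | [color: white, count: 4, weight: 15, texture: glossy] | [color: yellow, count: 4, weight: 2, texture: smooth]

Match, No match, No match, Match

'Match' ⟺ weight ≤ 9.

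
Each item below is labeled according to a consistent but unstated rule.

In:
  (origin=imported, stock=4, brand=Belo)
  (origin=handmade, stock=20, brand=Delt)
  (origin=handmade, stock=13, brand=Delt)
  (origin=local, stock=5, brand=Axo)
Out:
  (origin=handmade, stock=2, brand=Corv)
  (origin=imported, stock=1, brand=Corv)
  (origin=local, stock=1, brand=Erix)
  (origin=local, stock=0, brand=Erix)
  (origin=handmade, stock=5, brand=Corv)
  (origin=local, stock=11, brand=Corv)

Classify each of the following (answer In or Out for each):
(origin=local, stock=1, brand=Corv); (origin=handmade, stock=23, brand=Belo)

Out, In

The common property of the 'In' items is: brand is not Corv AND stock ≥ 2. No 'Out' item has it.
(origin=local, stock=1, brand=Corv): Out (brand is Corv, stock = 1).
(origin=handmade, stock=23, brand=Belo): In (brand is Belo, stock = 23).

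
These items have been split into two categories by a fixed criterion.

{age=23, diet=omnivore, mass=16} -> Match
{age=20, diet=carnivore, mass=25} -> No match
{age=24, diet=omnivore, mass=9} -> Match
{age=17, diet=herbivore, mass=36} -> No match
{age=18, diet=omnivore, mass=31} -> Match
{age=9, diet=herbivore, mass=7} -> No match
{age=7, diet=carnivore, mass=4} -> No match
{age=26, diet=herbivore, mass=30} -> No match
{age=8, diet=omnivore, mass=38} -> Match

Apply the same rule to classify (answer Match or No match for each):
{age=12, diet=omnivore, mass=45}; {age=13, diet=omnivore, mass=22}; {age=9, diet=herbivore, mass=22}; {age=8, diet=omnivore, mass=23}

Match, Match, No match, Match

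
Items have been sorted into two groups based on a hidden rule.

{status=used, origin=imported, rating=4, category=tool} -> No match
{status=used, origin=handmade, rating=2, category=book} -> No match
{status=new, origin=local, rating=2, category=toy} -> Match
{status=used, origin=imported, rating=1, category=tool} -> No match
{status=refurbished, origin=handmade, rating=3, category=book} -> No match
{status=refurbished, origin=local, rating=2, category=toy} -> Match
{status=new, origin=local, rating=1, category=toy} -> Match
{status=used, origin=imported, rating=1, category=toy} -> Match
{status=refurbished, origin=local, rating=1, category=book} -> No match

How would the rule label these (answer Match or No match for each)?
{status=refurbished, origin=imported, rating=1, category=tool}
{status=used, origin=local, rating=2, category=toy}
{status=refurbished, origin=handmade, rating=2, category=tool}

All 'Match' examples share one property — category is toy — and every 'No match' example lacks it.
{status=refurbished, origin=imported, rating=1, category=tool} → category is tool → No match.
{status=used, origin=local, rating=2, category=toy} → category is toy → Match.
{status=refurbished, origin=handmade, rating=2, category=tool} → category is tool → No match.

No match, Match, No match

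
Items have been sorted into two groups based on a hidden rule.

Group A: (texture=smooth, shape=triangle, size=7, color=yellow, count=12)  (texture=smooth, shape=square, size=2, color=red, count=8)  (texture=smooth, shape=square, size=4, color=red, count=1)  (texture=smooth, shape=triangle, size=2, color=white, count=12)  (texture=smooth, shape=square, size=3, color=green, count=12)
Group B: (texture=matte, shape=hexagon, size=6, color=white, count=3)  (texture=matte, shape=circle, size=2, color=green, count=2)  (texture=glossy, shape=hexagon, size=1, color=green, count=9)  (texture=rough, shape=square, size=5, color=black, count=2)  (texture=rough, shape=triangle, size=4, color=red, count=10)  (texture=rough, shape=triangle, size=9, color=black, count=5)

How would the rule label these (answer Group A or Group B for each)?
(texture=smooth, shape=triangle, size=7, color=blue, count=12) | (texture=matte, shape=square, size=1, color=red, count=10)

Group A, Group B

The common property of the 'Group A' items is: texture is smooth. No 'Group B' item has it.
(texture=smooth, shape=triangle, size=7, color=blue, count=12): texture is smooth, meets the rule → Group A. (texture=matte, shape=square, size=1, color=red, count=10): texture is matte, does not pass → Group B.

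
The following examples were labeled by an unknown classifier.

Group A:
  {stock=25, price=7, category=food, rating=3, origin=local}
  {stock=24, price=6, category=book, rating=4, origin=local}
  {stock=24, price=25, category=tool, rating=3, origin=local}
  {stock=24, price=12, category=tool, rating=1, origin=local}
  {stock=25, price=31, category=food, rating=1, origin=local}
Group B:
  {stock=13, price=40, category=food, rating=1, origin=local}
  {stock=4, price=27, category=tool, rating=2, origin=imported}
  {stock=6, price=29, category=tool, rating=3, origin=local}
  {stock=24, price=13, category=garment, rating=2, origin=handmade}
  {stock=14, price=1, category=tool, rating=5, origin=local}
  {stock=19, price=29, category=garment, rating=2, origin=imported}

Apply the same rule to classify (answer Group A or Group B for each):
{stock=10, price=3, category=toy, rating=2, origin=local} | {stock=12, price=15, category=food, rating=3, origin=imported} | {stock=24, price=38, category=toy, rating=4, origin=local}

Group B, Group B, Group A

The common property of the 'Group A' items is: origin is local AND stock ≥ 19. No 'Group B' item has it.
Group B: {stock=10, price=3, category=toy, rating=2, origin=local}, since origin is local, stock = 10. Group B: {stock=12, price=15, category=food, rating=3, origin=imported}, since origin is imported, stock = 12. Group A: {stock=24, price=38, category=toy, rating=4, origin=local}, since origin is local, stock = 24.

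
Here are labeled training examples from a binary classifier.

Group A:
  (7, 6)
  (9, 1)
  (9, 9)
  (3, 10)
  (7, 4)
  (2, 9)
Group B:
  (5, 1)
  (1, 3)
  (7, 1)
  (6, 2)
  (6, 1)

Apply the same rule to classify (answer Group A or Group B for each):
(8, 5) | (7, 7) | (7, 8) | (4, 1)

One predicate separates the groups cleanly: sum ≥ 10.
(8, 5) → 8+5 = 13 → Group A. (7, 7) → 7+7 = 14 → Group A. (7, 8) → 7+8 = 15 → Group A. (4, 1) → 4+1 = 5 → Group B.

Group A, Group A, Group A, Group B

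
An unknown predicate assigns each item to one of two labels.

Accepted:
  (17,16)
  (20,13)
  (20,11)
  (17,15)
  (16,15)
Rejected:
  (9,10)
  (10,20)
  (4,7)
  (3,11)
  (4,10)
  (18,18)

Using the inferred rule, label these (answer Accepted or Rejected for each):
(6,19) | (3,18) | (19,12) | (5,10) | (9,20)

Rejected, Rejected, Accepted, Rejected, Rejected

Looking at the examples, the only property every 'Accepted' case has and every 'Rejected' case lacks is: first > second.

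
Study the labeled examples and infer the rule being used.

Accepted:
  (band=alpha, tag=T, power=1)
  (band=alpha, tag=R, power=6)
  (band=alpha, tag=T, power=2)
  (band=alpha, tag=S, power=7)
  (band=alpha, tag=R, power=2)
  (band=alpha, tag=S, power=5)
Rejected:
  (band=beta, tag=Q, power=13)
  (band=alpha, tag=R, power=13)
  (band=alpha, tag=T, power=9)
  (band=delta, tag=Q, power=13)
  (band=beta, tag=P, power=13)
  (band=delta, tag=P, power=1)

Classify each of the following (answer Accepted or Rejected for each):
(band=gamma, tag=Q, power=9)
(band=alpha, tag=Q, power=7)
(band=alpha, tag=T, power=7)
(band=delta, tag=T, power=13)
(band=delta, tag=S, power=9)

Rejected, Accepted, Accepted, Rejected, Rejected

The distinguishing property — band is alpha AND power ≤ 7 — holds for all the 'Accepted' cases and none of the 'Rejected' cases.
Rejected: (band=gamma, tag=Q, power=9), since band is gamma, power = 9. Accepted: (band=alpha, tag=Q, power=7), since band is alpha, power = 7. Accepted: (band=alpha, tag=T, power=7), since band is alpha, power = 7. Rejected: (band=delta, tag=T, power=13), since band is delta, power = 13. Rejected: (band=delta, tag=S, power=9), since band is delta, power = 9.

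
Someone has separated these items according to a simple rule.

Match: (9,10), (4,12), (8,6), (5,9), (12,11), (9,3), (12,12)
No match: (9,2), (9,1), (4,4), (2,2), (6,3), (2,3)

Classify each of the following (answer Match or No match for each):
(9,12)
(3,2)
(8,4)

A rule that fits every label: sum ≥ 12 — true of each 'Match' example, false of each 'No match' one.
(9,12): Match (9+12 = 21).
(3,2): No match (3+2 = 5).
(8,4): Match (8+4 = 12).

Match, No match, Match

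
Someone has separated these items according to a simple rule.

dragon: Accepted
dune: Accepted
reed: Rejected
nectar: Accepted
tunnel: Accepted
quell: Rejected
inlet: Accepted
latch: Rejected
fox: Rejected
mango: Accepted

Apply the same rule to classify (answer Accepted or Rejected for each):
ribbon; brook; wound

Checking candidate rules against both groups, what survives is: contains 'n'.

Accepted, Rejected, Accepted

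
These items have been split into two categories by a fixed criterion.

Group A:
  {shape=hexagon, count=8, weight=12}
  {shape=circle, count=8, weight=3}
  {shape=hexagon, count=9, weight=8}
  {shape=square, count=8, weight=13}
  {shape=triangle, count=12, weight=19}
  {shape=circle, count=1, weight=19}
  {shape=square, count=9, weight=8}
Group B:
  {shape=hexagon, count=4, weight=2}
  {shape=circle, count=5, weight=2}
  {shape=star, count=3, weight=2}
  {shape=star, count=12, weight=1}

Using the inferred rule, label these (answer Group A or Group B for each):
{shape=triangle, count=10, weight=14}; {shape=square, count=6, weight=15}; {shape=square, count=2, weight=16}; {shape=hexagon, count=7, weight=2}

Rule: weight ≥ 3. This holds for each 'Group A' example and fails for each 'Group B' one.
Group A: {shape=triangle, count=10, weight=14}, since weight = 14. Group A: {shape=square, count=6, weight=15}, since weight = 15. Group A: {shape=square, count=2, weight=16}, since weight = 16. Group B: {shape=hexagon, count=7, weight=2}, since weight = 2.

Group A, Group A, Group A, Group B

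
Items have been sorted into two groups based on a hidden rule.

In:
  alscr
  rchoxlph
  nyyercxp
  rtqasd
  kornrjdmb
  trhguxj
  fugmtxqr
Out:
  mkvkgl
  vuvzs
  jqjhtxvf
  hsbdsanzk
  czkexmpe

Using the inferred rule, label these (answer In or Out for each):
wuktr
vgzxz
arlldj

In, Out, In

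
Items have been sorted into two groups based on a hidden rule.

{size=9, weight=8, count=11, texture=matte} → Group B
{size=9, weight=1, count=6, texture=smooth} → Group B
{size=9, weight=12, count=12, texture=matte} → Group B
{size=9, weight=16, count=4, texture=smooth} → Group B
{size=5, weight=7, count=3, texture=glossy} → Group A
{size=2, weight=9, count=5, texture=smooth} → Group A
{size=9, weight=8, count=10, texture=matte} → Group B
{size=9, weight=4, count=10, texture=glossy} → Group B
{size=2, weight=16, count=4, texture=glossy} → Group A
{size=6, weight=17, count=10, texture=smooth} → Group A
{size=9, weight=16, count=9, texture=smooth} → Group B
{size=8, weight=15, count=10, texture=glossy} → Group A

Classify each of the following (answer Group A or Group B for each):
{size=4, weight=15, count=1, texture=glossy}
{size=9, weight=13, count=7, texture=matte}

Group A, Group B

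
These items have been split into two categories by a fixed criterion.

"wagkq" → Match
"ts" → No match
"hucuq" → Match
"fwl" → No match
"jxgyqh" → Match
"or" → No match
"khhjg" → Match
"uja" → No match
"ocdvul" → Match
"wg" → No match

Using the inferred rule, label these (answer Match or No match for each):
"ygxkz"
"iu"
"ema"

Match, No match, No match

Every 'Match' example satisfies: length ≥ 5. None of the 'No match' examples do.
"ygxkz" — length 5, hence Match. "iu" — length 2, hence No match. "ema" — length 3, hence No match.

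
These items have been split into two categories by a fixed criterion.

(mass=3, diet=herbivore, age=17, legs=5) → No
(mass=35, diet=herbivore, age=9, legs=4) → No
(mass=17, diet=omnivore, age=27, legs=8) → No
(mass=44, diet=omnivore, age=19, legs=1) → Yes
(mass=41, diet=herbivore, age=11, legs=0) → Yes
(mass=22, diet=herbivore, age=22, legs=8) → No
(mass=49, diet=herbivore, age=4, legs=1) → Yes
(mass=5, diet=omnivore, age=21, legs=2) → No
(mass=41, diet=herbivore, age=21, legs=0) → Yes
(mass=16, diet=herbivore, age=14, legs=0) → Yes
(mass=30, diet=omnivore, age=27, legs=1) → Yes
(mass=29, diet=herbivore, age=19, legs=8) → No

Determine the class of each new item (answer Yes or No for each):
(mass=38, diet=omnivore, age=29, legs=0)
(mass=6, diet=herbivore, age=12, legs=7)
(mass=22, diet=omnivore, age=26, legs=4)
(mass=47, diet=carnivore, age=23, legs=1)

Yes, No, No, Yes

'Yes' ⟺ legs ≤ 1.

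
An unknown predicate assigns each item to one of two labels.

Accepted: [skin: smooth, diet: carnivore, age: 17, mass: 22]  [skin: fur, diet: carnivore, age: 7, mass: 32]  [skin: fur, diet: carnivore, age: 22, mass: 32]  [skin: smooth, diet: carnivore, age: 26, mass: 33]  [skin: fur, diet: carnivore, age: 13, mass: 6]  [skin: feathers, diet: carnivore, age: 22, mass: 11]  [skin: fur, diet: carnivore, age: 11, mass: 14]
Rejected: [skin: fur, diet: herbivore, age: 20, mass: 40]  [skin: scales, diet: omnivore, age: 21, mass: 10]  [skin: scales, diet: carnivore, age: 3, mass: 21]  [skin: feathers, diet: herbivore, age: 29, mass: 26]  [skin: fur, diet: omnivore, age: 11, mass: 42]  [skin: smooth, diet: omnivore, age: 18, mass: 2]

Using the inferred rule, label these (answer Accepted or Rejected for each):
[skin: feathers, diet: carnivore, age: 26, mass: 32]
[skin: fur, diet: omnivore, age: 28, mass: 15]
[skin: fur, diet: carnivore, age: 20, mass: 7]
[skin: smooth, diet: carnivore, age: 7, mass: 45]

Accepted, Rejected, Accepted, Accepted

Rule: diet is carnivore AND age ≥ 7. This holds for each 'Accepted' example and fails for each 'Rejected' one.
[skin: feathers, diet: carnivore, age: 26, mass: 32]: diet is carnivore, age = 26 — matches, so Accepted.
[skin: fur, diet: omnivore, age: 28, mass: 15]: diet is omnivore, age = 28 — fails the rule, so Rejected.
[skin: fur, diet: carnivore, age: 20, mass: 7]: diet is carnivore, age = 20 — matches, so Accepted.
[skin: smooth, diet: carnivore, age: 7, mass: 45]: diet is carnivore, age = 7 — matches, so Accepted.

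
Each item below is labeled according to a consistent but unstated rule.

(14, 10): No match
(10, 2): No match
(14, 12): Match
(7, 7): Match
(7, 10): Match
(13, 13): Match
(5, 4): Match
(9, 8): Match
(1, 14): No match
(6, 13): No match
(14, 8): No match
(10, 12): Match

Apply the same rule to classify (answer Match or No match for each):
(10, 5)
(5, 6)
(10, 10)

The simplest hypothesis consistent with all the labels is: |first − second| ≤ 3.
(10, 5) → |10−5| = 5 → No match.
(5, 6) → |5−6| = 1 → Match.
(10, 10) → |10−10| = 0 → Match.

No match, Match, Match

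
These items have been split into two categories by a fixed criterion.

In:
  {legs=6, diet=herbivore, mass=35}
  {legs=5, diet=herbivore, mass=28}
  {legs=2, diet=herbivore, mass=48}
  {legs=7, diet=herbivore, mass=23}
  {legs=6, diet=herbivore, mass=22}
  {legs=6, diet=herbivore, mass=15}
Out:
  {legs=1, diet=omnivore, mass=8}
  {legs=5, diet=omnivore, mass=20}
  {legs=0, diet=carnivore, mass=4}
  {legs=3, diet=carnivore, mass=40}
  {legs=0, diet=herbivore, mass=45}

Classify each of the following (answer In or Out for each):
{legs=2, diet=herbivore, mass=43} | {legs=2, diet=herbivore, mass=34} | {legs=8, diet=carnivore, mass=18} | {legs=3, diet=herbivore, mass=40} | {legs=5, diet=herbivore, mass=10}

The simplest hypothesis consistent with all the labels is: diet is herbivore AND legs ≥ 1.
In: {legs=2, diet=herbivore, mass=43}, since diet is herbivore, legs = 2.
In: {legs=2, diet=herbivore, mass=34}, since diet is herbivore, legs = 2.
Out: {legs=8, diet=carnivore, mass=18}, since diet is carnivore, legs = 8.
In: {legs=3, diet=herbivore, mass=40}, since diet is herbivore, legs = 3.
In: {legs=5, diet=herbivore, mass=10}, since diet is herbivore, legs = 5.

In, In, Out, In, In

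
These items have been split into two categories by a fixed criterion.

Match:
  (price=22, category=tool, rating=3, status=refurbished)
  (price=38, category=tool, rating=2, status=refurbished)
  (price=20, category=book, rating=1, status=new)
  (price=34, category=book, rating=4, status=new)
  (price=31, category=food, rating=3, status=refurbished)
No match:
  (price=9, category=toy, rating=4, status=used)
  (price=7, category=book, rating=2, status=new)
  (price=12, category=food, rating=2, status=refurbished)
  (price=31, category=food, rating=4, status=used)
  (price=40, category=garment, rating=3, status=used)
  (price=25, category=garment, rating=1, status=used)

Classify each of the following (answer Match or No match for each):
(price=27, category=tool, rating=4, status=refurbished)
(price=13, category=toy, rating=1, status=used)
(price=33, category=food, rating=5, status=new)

The pattern is that an item is 'Match' exactly when: status is not used AND price ≥ 20.

Match, No match, Match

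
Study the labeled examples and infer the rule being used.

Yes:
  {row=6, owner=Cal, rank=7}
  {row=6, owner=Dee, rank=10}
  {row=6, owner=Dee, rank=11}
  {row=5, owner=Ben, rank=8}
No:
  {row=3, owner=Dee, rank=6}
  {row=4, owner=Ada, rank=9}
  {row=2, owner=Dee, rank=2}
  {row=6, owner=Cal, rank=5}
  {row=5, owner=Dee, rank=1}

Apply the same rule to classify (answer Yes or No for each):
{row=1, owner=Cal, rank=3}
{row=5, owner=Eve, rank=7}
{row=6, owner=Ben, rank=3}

The common property of the 'Yes' items is: rank ≥ 6 AND row ≥ 5. No 'No' item has it.
{row=1, owner=Cal, rank=3} — rank = 3, row = 1, hence No. {row=5, owner=Eve, rank=7} — rank = 7, row = 5, hence Yes. {row=6, owner=Ben, rank=3} — rank = 3, row = 6, hence No.

No, Yes, No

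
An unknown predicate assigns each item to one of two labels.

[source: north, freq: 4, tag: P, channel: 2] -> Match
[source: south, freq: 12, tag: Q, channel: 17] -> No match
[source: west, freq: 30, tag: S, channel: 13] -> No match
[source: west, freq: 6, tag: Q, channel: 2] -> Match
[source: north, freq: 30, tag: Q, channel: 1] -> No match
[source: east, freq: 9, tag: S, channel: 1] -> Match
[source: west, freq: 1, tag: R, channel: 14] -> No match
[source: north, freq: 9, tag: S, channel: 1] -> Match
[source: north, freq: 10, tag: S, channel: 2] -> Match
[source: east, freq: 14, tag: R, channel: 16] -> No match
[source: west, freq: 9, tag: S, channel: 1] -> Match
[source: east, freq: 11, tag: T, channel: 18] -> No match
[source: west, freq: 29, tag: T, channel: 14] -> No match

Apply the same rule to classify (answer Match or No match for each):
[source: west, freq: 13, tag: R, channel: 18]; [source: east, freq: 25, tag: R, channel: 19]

The simplest hypothesis consistent with all the labels is: freq ≥ 4 AND freq ≤ 10.

No match, No match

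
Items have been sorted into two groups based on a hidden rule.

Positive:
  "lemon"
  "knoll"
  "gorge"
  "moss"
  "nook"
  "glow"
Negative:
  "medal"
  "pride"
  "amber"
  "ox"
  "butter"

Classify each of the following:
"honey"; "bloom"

'Positive' ⟺ length ≥ 4 AND contains 'o'.
"honey": length 5, has 'o', fits → Positive.
"bloom": length 5, has 'o', fits → Positive.

Positive, Positive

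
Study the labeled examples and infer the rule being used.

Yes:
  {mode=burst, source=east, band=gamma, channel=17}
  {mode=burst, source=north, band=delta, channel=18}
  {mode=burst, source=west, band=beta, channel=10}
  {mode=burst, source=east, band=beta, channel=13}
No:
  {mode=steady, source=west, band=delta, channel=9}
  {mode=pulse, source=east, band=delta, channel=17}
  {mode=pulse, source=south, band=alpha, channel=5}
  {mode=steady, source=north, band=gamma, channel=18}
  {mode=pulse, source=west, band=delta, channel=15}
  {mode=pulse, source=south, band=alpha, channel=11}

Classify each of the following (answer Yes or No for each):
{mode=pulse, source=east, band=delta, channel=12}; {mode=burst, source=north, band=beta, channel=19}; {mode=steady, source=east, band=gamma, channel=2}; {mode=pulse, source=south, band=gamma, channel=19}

No, Yes, No, No

Every 'Yes' example satisfies: mode is burst. None of the 'No' examples do.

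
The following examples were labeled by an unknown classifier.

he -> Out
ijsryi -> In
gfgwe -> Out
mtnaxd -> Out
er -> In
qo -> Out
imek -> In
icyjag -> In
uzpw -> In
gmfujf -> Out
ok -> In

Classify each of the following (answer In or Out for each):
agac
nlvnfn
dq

In, Out, Out

The common property of the 'In' items is: starts with a vowel. No 'Out' item has it.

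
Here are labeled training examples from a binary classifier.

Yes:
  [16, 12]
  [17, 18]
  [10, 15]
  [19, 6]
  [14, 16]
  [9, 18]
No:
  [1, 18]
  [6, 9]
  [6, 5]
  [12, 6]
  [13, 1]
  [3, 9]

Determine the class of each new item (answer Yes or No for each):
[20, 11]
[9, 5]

Yes, No

One predicate separates the groups cleanly: sum ≥ 25.
[20, 11] — 20+11 = 31, hence Yes.
[9, 5] — 9+5 = 14, hence No.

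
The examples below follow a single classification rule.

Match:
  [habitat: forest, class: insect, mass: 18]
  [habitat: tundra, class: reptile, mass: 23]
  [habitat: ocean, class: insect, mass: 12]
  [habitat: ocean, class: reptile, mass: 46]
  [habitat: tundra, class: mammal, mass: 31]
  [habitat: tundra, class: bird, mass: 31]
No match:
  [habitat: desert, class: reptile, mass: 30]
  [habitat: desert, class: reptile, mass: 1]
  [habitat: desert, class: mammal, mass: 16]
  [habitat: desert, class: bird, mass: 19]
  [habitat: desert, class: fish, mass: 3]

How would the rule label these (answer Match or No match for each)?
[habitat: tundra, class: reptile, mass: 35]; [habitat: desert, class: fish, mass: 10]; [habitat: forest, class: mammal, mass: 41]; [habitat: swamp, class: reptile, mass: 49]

Match, No match, Match, Match

'Match' ⟺ habitat is not desert.
[habitat: tundra, class: reptile, mass: 35] → habitat is tundra → Match. [habitat: desert, class: fish, mass: 10] → habitat is desert → No match. [habitat: forest, class: mammal, mass: 41] → habitat is forest → Match. [habitat: swamp, class: reptile, mass: 49] → habitat is swamp → Match.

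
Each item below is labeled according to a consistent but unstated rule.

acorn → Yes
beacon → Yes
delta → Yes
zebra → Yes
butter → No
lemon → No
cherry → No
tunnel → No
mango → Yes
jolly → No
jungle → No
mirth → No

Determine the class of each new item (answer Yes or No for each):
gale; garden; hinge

Yes, Yes, No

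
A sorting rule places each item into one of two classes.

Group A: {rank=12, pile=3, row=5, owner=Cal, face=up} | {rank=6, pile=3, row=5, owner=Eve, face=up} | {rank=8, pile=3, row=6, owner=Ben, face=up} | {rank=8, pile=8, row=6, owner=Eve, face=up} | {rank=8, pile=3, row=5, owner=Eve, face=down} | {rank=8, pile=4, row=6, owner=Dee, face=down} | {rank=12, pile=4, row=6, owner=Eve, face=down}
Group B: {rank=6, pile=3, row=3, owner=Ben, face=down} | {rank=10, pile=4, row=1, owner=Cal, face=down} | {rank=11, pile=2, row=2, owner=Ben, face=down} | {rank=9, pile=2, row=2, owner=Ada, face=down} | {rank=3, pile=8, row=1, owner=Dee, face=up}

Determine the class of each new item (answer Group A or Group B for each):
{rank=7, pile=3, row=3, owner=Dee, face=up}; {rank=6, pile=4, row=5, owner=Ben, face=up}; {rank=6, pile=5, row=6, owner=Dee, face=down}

Group B, Group A, Group A

'Group A' ⟺ row ≥ 5.
{rank=7, pile=3, row=3, owner=Dee, face=up}: Group B (row = 3). {rank=6, pile=4, row=5, owner=Ben, face=up}: Group A (row = 5). {rank=6, pile=5, row=6, owner=Dee, face=down}: Group A (row = 6).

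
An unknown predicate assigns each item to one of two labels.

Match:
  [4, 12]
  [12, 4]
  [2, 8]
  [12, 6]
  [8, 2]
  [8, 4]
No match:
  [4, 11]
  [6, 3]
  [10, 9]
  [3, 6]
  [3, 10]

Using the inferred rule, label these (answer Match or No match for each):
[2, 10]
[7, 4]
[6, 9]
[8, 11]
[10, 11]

Match, No match, No match, No match, No match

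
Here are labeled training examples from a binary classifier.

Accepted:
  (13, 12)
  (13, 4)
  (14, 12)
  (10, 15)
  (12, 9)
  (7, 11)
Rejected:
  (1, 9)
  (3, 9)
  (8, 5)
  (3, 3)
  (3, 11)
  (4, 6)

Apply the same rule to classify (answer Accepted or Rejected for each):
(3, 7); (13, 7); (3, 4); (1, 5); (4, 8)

The distinguishing property — sum ≥ 17 — holds for all the 'Accepted' cases and none of the 'Rejected' cases.
(3, 7) — 3+7 = 10, hence Rejected. (13, 7) — 13+7 = 20, hence Accepted. (3, 4) — 3+4 = 7, hence Rejected. (1, 5) — 1+5 = 6, hence Rejected. (4, 8) — 4+8 = 12, hence Rejected.

Rejected, Accepted, Rejected, Rejected, Rejected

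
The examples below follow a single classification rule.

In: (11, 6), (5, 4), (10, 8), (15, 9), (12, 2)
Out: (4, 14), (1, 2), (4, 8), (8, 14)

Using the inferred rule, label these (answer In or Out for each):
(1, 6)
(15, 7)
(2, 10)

The simplest hypothesis consistent with all the labels is: first > second.
Out: (1, 6), since 1 < 6. In: (15, 7), since 15 > 7. Out: (2, 10), since 2 < 10.

Out, In, Out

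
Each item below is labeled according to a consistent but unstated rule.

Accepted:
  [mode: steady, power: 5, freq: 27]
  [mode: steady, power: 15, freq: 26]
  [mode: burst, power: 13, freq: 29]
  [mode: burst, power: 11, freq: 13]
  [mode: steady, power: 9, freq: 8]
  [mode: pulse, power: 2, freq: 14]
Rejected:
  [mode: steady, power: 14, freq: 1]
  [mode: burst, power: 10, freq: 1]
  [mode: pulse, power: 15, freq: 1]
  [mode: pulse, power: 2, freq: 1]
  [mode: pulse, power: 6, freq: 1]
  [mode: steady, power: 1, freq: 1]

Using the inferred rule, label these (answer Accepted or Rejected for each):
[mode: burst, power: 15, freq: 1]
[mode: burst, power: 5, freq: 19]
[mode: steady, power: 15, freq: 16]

Rejected, Accepted, Accepted

All 'Accepted' examples share one property — freq ≥ 8 — and every 'Rejected' example lacks it.
Rejected: [mode: burst, power: 15, freq: 1], since freq = 1. Accepted: [mode: burst, power: 5, freq: 19], since freq = 19. Accepted: [mode: steady, power: 15, freq: 16], since freq = 16.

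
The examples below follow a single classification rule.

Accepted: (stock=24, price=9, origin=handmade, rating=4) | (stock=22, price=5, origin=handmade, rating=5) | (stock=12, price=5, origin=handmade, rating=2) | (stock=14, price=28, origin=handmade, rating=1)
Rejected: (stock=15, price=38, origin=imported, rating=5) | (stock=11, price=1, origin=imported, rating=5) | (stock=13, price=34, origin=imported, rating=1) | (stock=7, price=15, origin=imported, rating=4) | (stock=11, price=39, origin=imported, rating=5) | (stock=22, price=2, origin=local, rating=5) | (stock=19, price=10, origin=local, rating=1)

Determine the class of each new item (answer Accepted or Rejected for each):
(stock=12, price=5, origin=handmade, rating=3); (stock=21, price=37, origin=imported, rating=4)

Accepted, Rejected

The pattern is that an item is 'Accepted' exactly when: origin is handmade.
(stock=12, price=5, origin=handmade, rating=3): Accepted (origin is handmade). (stock=21, price=37, origin=imported, rating=4): Rejected (origin is imported).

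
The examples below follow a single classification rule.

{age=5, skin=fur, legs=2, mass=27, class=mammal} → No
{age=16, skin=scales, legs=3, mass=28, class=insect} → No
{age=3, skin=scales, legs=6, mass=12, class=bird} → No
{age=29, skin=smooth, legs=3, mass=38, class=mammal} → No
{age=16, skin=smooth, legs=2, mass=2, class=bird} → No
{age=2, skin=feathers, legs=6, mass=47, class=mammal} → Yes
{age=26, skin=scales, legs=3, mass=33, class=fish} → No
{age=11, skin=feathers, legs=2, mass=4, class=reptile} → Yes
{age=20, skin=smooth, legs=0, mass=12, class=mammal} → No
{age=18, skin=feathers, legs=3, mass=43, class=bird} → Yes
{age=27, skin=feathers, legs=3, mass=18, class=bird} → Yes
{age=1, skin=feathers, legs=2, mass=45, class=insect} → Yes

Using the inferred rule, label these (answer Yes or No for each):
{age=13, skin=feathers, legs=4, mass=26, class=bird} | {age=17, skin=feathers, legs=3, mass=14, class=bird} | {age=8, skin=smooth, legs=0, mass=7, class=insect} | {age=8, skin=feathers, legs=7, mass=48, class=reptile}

Checking candidate rules against both groups, what survives is: skin is feathers.
{age=13, skin=feathers, legs=4, mass=26, class=bird}: skin is feathers — has this property, so Yes.
{age=17, skin=feathers, legs=3, mass=14, class=bird}: skin is feathers — has this property, so Yes.
{age=8, skin=smooth, legs=0, mass=7, class=insect}: skin is smooth — doesn't qualify, so No.
{age=8, skin=feathers, legs=7, mass=48, class=reptile}: skin is feathers — has this property, so Yes.

Yes, Yes, No, Yes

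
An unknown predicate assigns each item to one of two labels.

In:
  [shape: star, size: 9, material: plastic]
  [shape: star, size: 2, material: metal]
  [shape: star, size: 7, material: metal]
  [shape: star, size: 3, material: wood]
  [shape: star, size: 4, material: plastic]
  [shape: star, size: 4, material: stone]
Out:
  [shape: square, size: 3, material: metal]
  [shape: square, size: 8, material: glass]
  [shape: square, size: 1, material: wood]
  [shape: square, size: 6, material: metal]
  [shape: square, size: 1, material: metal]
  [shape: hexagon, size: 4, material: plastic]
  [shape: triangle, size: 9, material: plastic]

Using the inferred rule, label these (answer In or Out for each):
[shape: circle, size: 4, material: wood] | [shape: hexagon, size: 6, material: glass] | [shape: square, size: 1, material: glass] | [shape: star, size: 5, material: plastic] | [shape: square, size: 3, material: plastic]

Out, Out, Out, In, Out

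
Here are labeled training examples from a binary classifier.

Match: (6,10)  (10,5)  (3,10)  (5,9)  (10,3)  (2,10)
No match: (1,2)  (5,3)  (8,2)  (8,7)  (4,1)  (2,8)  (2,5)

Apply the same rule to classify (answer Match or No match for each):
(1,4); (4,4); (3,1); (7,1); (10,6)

The classifier is using: max ≥ 9.

No match, No match, No match, No match, Match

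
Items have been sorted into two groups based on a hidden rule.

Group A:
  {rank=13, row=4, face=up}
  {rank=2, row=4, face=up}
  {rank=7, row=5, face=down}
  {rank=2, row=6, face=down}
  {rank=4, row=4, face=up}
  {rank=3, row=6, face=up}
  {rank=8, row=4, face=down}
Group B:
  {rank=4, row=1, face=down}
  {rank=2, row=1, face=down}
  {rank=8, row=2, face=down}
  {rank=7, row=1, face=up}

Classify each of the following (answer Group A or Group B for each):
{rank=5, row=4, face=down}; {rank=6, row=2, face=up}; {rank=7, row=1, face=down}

Group A, Group B, Group B

The simplest hypothesis consistent with all the labels is: row ≥ 4.
Group A: {rank=5, row=4, face=down}, since row = 4. Group B: {rank=6, row=2, face=up}, since row = 2. Group B: {rank=7, row=1, face=down}, since row = 1.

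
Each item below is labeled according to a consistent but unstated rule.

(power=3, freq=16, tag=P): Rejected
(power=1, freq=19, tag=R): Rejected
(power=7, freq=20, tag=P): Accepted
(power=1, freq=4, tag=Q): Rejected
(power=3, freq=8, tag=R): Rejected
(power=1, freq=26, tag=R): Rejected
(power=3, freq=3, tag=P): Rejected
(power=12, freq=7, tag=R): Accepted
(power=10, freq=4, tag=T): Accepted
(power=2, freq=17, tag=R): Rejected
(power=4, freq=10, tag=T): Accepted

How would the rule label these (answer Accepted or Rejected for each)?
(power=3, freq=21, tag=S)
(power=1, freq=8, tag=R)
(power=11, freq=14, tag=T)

The classifier is using: power ≥ 4.
(power=3, freq=21, tag=S) → power = 3 → Rejected. (power=1, freq=8, tag=R) → power = 1 → Rejected. (power=11, freq=14, tag=T) → power = 11 → Accepted.

Rejected, Rejected, Accepted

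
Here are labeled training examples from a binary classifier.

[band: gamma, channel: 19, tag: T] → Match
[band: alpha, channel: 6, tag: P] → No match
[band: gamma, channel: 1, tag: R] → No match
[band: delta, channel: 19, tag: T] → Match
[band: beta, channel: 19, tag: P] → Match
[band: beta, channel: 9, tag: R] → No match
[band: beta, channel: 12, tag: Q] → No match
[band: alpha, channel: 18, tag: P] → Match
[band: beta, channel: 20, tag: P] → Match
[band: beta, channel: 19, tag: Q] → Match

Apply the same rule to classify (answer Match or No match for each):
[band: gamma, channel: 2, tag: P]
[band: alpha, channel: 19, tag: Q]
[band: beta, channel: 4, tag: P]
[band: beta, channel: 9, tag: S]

No match, Match, No match, No match

The simplest hypothesis consistent with all the labels is: channel ≥ 18.
[band: gamma, channel: 2, tag: P] → channel = 2 → No match.
[band: alpha, channel: 19, tag: Q] → channel = 19 → Match.
[band: beta, channel: 4, tag: P] → channel = 4 → No match.
[band: beta, channel: 9, tag: S] → channel = 9 → No match.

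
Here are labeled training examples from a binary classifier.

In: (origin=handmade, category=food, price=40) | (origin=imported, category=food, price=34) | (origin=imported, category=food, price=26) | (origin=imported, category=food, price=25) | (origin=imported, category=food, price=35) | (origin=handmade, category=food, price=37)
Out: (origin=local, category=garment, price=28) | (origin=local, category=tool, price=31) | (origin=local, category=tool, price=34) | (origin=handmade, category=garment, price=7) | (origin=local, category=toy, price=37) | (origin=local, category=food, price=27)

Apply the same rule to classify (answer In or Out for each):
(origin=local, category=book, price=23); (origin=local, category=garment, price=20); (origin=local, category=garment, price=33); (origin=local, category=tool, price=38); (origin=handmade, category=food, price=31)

Out, Out, Out, Out, In

One predicate separates the groups cleanly: category is food AND price ≠ 27.
(origin=local, category=book, price=23) — category is book, price = 23, hence Out.
(origin=local, category=garment, price=20) — category is garment, price = 20, hence Out.
(origin=local, category=garment, price=33) — category is garment, price = 33, hence Out.
(origin=local, category=tool, price=38) — category is tool, price = 38, hence Out.
(origin=handmade, category=food, price=31) — category is food, price = 31, hence In.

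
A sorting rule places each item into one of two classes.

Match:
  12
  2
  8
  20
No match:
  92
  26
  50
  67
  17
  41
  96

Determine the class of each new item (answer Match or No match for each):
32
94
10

No match, No match, Match

Rule: even AND at most 20. This holds for each 'Match' example and fails for each 'No match' one.
32 — 32 is even, 32 > 20, hence No match.
94 — 94 is even, 94 > 20, hence No match.
10 — 10 is even, 10 ≤ 20, hence Match.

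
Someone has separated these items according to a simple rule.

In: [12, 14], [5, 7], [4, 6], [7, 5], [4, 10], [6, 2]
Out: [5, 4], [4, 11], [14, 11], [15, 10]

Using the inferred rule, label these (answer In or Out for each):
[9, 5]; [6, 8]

In, In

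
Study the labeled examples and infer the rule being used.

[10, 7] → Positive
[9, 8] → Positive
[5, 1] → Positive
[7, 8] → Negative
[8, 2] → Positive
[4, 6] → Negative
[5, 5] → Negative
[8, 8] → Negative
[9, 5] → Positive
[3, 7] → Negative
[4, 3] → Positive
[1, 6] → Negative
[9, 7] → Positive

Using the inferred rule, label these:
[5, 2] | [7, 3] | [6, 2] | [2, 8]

All 'Positive' examples share one property — first > second — and every 'Negative' example lacks it.
[5, 2]: 5 > 2 — meets the rule, so Positive. [7, 3]: 7 > 3 — meets the rule, so Positive. [6, 2]: 6 > 2 — meets the rule, so Positive. [2, 8]: 2 < 8 — fails the rule, so Negative.

Positive, Positive, Positive, Negative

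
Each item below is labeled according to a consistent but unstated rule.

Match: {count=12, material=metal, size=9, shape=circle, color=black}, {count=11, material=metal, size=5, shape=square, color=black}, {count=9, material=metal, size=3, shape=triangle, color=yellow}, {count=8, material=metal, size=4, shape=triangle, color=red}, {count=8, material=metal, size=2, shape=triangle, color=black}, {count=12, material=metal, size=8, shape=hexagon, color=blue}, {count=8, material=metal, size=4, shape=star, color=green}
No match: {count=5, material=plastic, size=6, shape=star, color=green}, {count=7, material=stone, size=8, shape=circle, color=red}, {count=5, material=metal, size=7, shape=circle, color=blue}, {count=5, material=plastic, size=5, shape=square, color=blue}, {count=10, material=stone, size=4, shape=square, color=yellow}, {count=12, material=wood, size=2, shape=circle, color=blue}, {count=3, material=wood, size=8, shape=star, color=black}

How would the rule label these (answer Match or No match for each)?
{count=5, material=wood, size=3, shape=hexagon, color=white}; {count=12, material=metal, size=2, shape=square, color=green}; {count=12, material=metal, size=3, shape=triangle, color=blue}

All 'Match' examples share one property — material is metal AND count ≥ 7 — and every 'No match' example lacks it.
No match: {count=5, material=wood, size=3, shape=hexagon, color=white}, since material is wood, count = 5. Match: {count=12, material=metal, size=2, shape=square, color=green}, since material is metal, count = 12. Match: {count=12, material=metal, size=3, shape=triangle, color=blue}, since material is metal, count = 12.

No match, Match, Match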